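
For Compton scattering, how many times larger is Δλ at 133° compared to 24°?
133° produces the larger shift by a factor of 19.455

Calculate both shifts using Δλ = λ_C(1 - cos θ):

For θ₁ = 24°:
Δλ₁ = 2.4263 × (1 - cos(24°))
Δλ₁ = 2.4263 × 0.0865
Δλ₁ = 0.2098 pm

For θ₂ = 133°:
Δλ₂ = 2.4263 × (1 - cos(133°))
Δλ₂ = 2.4263 × 1.6820
Δλ₂ = 4.0810 pm

The 133° angle produces the larger shift.
Ratio: 4.0810/0.2098 = 19.455

(Intermediate values are shown rounded; full precision is carried through to the final answer.)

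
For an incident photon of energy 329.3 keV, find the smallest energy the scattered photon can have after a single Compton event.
143.8715 keV (at θ = 180°)

The scattered photon has minimum energy when its wavelength is maximum, i.e., when the Compton shift Δλ = λ_C(1 − cos θ) is maximum. This occurs at θ = 180° (backscattering), giving Δλ_max = 2λ_C = 4.8526 pm.

Initial wavelength: λ₀ = hc/E₀ = 3.7651 pm
Maximum final wavelength: λ'_max = λ₀ + 2λ_C = 3.7651 + 4.8526 = 8.6177 pm
Minimum final energy: E'_min = hc/λ'_max = 143.8715 keV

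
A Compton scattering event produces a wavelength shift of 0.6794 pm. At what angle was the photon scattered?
43.95°

From the Compton formula Δλ = λ_C(1 - cos θ), we can solve for θ:

cos θ = 1 - Δλ/λ_C

Given:
- Δλ = 0.6794 pm
- λ_C = h/(m_e·c) ≈ 2.42631024 pm

cos θ = 1 - 0.6794/2.42631024
cos θ = 1 - 0.280014
cos θ = 0.719986

θ = arccos(0.719986)
θ = 43.95°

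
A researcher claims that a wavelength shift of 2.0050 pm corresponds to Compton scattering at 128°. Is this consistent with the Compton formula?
No, inconsistent

Calculate the expected shift for θ = 128°:

Δλ_expected = λ_C(1 - cos(128°))
Δλ_expected = 2.4263 × (1 - cos(128°))
Δλ_expected = 2.4263 × 1.6157
Δλ_expected = 3.9201 pm

Given shift: 2.0050 pm
Expected shift: 3.9201 pm
Difference: 1.9151 pm

The values do not match. The given shift corresponds to θ ≈ 80.0°, not 128°.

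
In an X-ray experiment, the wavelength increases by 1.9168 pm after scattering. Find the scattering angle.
77.88°

From the Compton formula Δλ = λ_C(1 - cos θ), we can solve for θ:

cos θ = 1 - Δλ/λ_C

Given:
- Δλ = 1.9168 pm
- λ_C = h/(m_e·c) ≈ 2.42631024 pm

cos θ = 1 - 1.9168/2.42631024
cos θ = 1 - 0.790006
cos θ = 0.209994

θ = arccos(0.209994)
θ = 77.88°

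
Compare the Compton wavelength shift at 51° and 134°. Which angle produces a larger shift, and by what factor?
134° produces the larger shift by a factor of 4.572

Calculate both shifts using Δλ = λ_C(1 - cos θ):

For θ₁ = 51°:
Δλ₁ = 2.4263 × (1 - cos(51°))
Δλ₁ = 2.4263 × 0.3707
Δλ₁ = 0.8994 pm

For θ₂ = 134°:
Δλ₂ = 2.4263 × (1 - cos(134°))
Δλ₂ = 2.4263 × 1.6947
Δλ₂ = 4.1118 pm

The 134° angle produces the larger shift.
Ratio: 4.1118/0.8994 = 4.572

(Intermediate values are shown rounded; full precision is carried through to the final answer.)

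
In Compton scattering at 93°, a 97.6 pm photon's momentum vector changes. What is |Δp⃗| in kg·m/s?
9.7243e-24 kg·m/s

Photon momentum magnitude is p = h/λ.

Initial momentum:
p₀ = h/λ = 6.6261e-34/9.7600e-11 = 6.7890e-24 kg·m/s

After scattering:
λ' = λ + Δλ = 97.6 + 2.5533 = 100.1533 pm
p' = h/λ' = 6.6261e-34/1.0015e-10 = 6.6159e-24 kg·m/s

Momentum is a vector; the scattered photon's direction makes angle θ = 93° with the incident direction. The magnitude of the vector change Δp⃗ = p⃗₀ − p⃗' is found from the law of cosines:
|Δp⃗|² = p₀² + p'² − 2p₀p'cos θ
|Δp⃗|² = (6.7890e-24)² + (6.6159e-24)² − 2·6.7890e-24·6.6159e-24·cos(93°)
|Δp⃗| = 9.7243e-24 kg·m/s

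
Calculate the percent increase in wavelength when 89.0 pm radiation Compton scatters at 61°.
1.4045%

Calculate the Compton shift:
Δλ = λ_C(1 - cos(61°))
Δλ = 2.4263 × (1 - cos(61°))
Δλ = 2.4263 × 0.5152
Δλ = 1.2500 pm

Percentage change:
(Δλ/λ₀) × 100 = (1.2500/89.0) × 100
= 1.4045%

(Intermediate values are shown rounded; full precision is carried through to the final answer.)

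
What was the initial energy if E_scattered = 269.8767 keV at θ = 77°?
456.9000 keV

Convert final energy to wavelength (hc ≈ 1239.842 keV·pm):
λ' = hc/E' = 1239.842 / 269.8767 = 4.5941 pm

Calculate the Compton shift:
Δλ = λ_C(1 - cos(77°))
Δλ = 2.4263 × (1 - cos(77°))
Δλ = 1.8805 pm

Initial wavelength:
λ = λ' - Δλ = 4.5941 - 1.8805 = 2.7136 pm

Initial energy:
E = hc/λ = 1239.842 / 2.7136 = 456.9000 keV

(Intermediate values are shown rounded; full precision is carried through to the final answer.)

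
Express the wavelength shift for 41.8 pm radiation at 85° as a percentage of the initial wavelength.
5.2987%

Calculate the Compton shift:
Δλ = λ_C(1 - cos(85°))
Δλ = 2.4263 × (1 - cos(85°))
Δλ = 2.4263 × 0.9128
Δλ = 2.2148 pm

Percentage change:
(Δλ/λ₀) × 100 = (2.2148/41.8) × 100
= 5.2987%

(Intermediate values are shown rounded; full precision is carried through to the final answer.)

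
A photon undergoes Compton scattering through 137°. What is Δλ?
4.2008 pm

Using the Compton scattering formula:
Δλ = λ_C(1 - cos θ)

where λ_C = h/(m_e·c) ≈ 2.4263 pm is the Compton wavelength of an electron.

For θ = 137°:
cos(137°) = -0.7314
1 - cos(137°) = 1.7314

Δλ = 2.4263 × 1.7314
Δλ = 4.2008 pm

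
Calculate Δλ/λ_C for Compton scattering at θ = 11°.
0.0184 λ_C

The Compton shift formula is:
Δλ = λ_C(1 - cos θ)

Dividing both sides by λ_C:
Δλ/λ_C = 1 - cos θ

For θ = 11°:
Δλ/λ_C = 1 - cos(11°)
Δλ/λ_C = 1 - 0.9816
Δλ/λ_C = 0.0184

This means the shift is 0.0184 × λ_C = 0.0446 pm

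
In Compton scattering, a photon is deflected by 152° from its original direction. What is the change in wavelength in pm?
4.5686 pm

Using the Compton scattering formula:
Δλ = λ_C(1 - cos θ)

where λ_C = h/(m_e·c) ≈ 2.4263 pm is the Compton wavelength of an electron.

For θ = 152°:
cos(152°) = -0.8829
1 - cos(152°) = 1.8829

Δλ = 2.4263 × 1.8829
Δλ = 4.5686 pm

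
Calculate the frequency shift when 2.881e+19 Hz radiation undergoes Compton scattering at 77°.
4.410e+18 Hz (decrease)

Convert frequency to wavelength (c = 299792458 m/s):
λ₀ = c/f₀ = 299792458/2.881e+19 = 1.0405847e-11 m = 10.4058 pm

Calculate Compton shift:
Δλ = λ_C(1 - cos(77°)) = 1.8805 pm

Final wavelength:
λ' = λ₀ + Δλ = 10.4058 + 1.8805 = 12.2864 pm

Final frequency:
f' = c/λ' = 299792458/1.2286356e-11 = 2.4400436e+19 Hz

Frequency shift (decrease):
Δf = f₀ - f' = 2.881e+19 - 2.4400436e+19 = 4.410e+18 Hz

(Intermediate values are shown rounded; full precision is carried through to the final answer.)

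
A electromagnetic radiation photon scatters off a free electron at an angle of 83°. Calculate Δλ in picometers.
2.1306 pm

Using the Compton scattering formula:
Δλ = λ_C(1 - cos θ)

where λ_C = h/(m_e·c) ≈ 2.4263 pm is the Compton wavelength of an electron.

For θ = 83°:
cos(83°) = 0.1219
1 - cos(83°) = 0.8781

Δλ = 2.4263 × 0.8781
Δλ = 2.1306 pm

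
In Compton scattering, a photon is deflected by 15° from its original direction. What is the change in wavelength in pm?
0.0827 pm

Using the Compton scattering formula:
Δλ = λ_C(1 - cos θ)

where λ_C = h/(m_e·c) ≈ 2.4263 pm is the Compton wavelength of an electron.

For θ = 15°:
cos(15°) = 0.9659
1 - cos(15°) = 0.0341

Δλ = 2.4263 × 0.0341
Δλ = 0.0827 pm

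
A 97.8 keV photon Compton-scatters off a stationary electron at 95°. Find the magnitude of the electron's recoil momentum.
7.0696e-23 kg·m/s

The electron is initially at rest, so by conservation of momentum:
p⃗_e = p⃗₀ − p⃗'  (incident photon momentum minus scattered photon momentum)

Photon momentum magnitudes (p = h/λ = E/c):
λ₀ = hc/E₀ = 12.6773 pm → p₀ = h/λ₀ = 5.2267e-23 kg·m/s
Δλ = λ_C(1 − cos 95°) = 2.6378 pm
λ' = 15.3151 pm → p' = h/λ' = 4.3265e-23 kg·m/s

The scattered photon makes angle θ = 95° with the incident direction, so by the law of cosines:
|p⃗_e|² = p₀² + p'² − 2p₀p'cos θ
|p⃗_e|² = (5.2267e-23)² + (4.3265e-23)² − 2·5.2267e-23·4.3265e-23·cos(95°)
|p⃗_e| = 7.0696e-23 kg·m/s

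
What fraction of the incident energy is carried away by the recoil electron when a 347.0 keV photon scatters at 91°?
0.4086 (or 40.86%)

Calculate initial and final photon energies:

Initial: E₀ = 347.0 keV → λ₀ = 3.5730 pm
Compton shift: Δλ = 2.4687 pm
Final wavelength: λ' = 6.0417 pm
Final energy: E' = 205.2145 keV

Fractional energy loss:
(E₀ - E')/E₀ = (347.0000 - 205.2145)/347.0000
= 141.7855/347.0000
= 0.4086
= 40.86%

(Intermediate values are shown rounded; full precision is carried through to the final answer.)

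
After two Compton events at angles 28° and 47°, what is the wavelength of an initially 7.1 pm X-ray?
8.1556 pm

Apply Compton shift twice:

First scattering at θ₁ = 28°:
Δλ₁ = λ_C(1 - cos(28°))
Δλ₁ = 2.4263 × 0.1171
Δλ₁ = 0.2840 pm

After first scattering:
λ₁ = 7.1 + 0.2840 = 7.3840 pm

Second scattering at θ₂ = 47°:
Δλ₂ = λ_C(1 - cos(47°))
Δλ₂ = 2.4263 × 0.3180
Δλ₂ = 0.7716 pm

Final wavelength:
λ₂ = 7.3840 + 0.7716 = 8.1556 pm

Total shift: Δλ_total = 0.2840 + 0.7716 = 1.0556 pm

(Intermediate values are shown rounded; full precision is carried through to the final answer.)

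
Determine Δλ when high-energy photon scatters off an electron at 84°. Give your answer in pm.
2.1727 pm

Using the Compton scattering formula:
Δλ = λ_C(1 - cos θ)

where λ_C = h/(m_e·c) ≈ 2.4263 pm is the Compton wavelength of an electron.

For θ = 84°:
cos(84°) = 0.1045
1 - cos(84°) = 0.8955

Δλ = 2.4263 × 0.8955
Δλ = 2.1727 pm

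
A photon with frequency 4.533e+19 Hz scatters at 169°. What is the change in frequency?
1.908e+19 Hz (decrease)

Convert frequency to wavelength (c = 299792458 m/s):
λ₀ = c/f₀ = 299792458/4.533e+19 = 6.6135552e-12 m = 6.6136 pm

Calculate Compton shift:
Δλ = λ_C(1 - cos(169°)) = 4.8080 pm

Final wavelength:
λ' = λ₀ + Δλ = 6.6136 + 4.8080 = 11.4216 pm

Final frequency:
f' = c/λ' = 299792458/1.1421598e-11 = 2.6247857e+19 Hz

Frequency shift (decrease):
Δf = f₀ - f' = 4.533e+19 - 2.6247857e+19 = 1.908e+19 Hz

(Intermediate values are shown rounded; full precision is carried through to the final answer.)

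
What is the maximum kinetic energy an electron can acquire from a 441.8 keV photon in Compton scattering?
279.9188 keV

Maximum energy transfer occurs at θ = 180° (backscattering).

Initial photon: E₀ = 441.8 keV → λ₀ = 2.8063 pm

Maximum Compton shift (at 180°):
Δλ_max = 2λ_C = 2 × 2.4263 = 4.8526 pm

Final wavelength:
λ' = 2.8063 + 4.8526 = 7.6590 pm

Minimum photon energy (maximum energy to electron):
E'_min = hc/λ' = 161.8812 keV

Maximum electron kinetic energy:
K_max = E₀ - E'_min = 441.8000 - 161.8812 = 279.9188 keV

(Intermediate values are shown rounded; full precision is carried through to the final answer.)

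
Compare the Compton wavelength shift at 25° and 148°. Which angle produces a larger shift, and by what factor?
148° produces the larger shift by a factor of 19.725

Calculate both shifts using Δλ = λ_C(1 - cos θ):

For θ₁ = 25°:
Δλ₁ = 2.4263 × (1 - cos(25°))
Δλ₁ = 2.4263 × 0.0937
Δλ₁ = 0.2273 pm

For θ₂ = 148°:
Δλ₂ = 2.4263 × (1 - cos(148°))
Δλ₂ = 2.4263 × 1.8480
Δλ₂ = 4.4839 pm

The 148° angle produces the larger shift.
Ratio: 4.4839/0.2273 = 19.725

(Intermediate values are shown rounded; full precision is carried through to the final answer.)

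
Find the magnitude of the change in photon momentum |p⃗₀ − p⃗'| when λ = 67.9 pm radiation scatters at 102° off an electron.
1.4856e-23 kg·m/s

Photon momentum magnitude is p = h/λ.

Initial momentum:
p₀ = h/λ = 6.6261e-34/6.7900e-11 = 9.7586e-24 kg·m/s

After scattering:
λ' = λ + Δλ = 67.9 + 2.9308 = 70.8308 pm
p' = h/λ' = 6.6261e-34/7.0831e-11 = 9.3548e-24 kg·m/s

Momentum is a vector; the scattered photon's direction makes angle θ = 102° with the incident direction. The magnitude of the vector change Δp⃗ = p⃗₀ − p⃗' is found from the law of cosines:
|Δp⃗|² = p₀² + p'² − 2p₀p'cos θ
|Δp⃗|² = (9.7586e-24)² + (9.3548e-24)² − 2·9.7586e-24·9.3548e-24·cos(102°)
|Δp⃗| = 1.4856e-23 kg·m/s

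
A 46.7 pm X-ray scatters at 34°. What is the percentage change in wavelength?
0.8882%

Calculate the Compton shift:
Δλ = λ_C(1 - cos(34°))
Δλ = 2.4263 × (1 - cos(34°))
Δλ = 2.4263 × 0.1710
Δλ = 0.4148 pm

Percentage change:
(Δλ/λ₀) × 100 = (0.4148/46.7) × 100
= 0.8882%

(Intermediate values are shown rounded; full precision is carried through to the final answer.)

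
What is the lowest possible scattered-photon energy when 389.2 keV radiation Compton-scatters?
154.2430 keV (at θ = 180°)

The scattered photon has minimum energy when its wavelength is maximum, i.e., when the Compton shift Δλ = λ_C(1 − cos θ) is maximum. This occurs at θ = 180° (backscattering), giving Δλ_max = 2λ_C = 4.8526 pm.

Initial wavelength: λ₀ = hc/E₀ = 3.1856 pm
Maximum final wavelength: λ'_max = λ₀ + 2λ_C = 3.1856 + 4.8526 = 8.0382 pm
Minimum final energy: E'_min = hc/λ'_max = 154.2430 keV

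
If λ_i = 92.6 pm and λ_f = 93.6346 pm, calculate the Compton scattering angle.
55.00°

First find the wavelength shift:
Δλ = λ' - λ = 93.6346 - 92.6 = 1.0346 pm

Using Δλ = λ_C(1 - cos θ), with λ_C = h/(m_e·c) ≈ 2.42631024 pm:
cos θ = 1 - Δλ/λ_C
cos θ = 1 - 1.0346/2.42631024
cos θ = 0.573591

θ = arccos(0.573591)
θ = 55.00°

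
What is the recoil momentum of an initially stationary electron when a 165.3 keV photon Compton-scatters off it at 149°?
1.3859e-22 kg·m/s

The electron is initially at rest, so by conservation of momentum:
p⃗_e = p⃗₀ − p⃗'  (incident photon momentum minus scattered photon momentum)

Photon momentum magnitudes (p = h/λ = E/c):
λ₀ = hc/E₀ = 7.5006 pm → p₀ = h/λ₀ = 8.8341e-23 kg·m/s
Δλ = λ_C(1 − cos 149°) = 4.5061 pm
λ' = 12.0066 pm → p' = h/λ' = 5.5187e-23 kg·m/s

The scattered photon makes angle θ = 149° with the incident direction, so by the law of cosines:
|p⃗_e|² = p₀² + p'² − 2p₀p'cos θ
|p⃗_e|² = (8.8341e-23)² + (5.5187e-23)² − 2·8.8341e-23·5.5187e-23·cos(149°)
|p⃗_e| = 1.3859e-22 kg·m/s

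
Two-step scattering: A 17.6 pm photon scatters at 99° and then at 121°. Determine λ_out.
24.0818 pm

Apply Compton shift twice:

First scattering at θ₁ = 99°:
Δλ₁ = λ_C(1 - cos(99°))
Δλ₁ = 2.4263 × 1.1564
Δλ₁ = 2.8059 pm

After first scattering:
λ₁ = 17.6 + 2.8059 = 20.4059 pm

Second scattering at θ₂ = 121°:
Δλ₂ = λ_C(1 - cos(121°))
Δλ₂ = 2.4263 × 1.5150
Δλ₂ = 3.6760 pm

Final wavelength:
λ₂ = 20.4059 + 3.6760 = 24.0818 pm

Total shift: Δλ_total = 2.8059 + 3.6760 = 6.4818 pm

(Intermediate values are shown rounded; full precision is carried through to the final answer.)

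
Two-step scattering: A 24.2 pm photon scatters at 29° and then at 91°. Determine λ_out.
26.9729 pm

Apply Compton shift twice:

First scattering at θ₁ = 29°:
Δλ₁ = λ_C(1 - cos(29°))
Δλ₁ = 2.4263 × 0.1254
Δλ₁ = 0.3042 pm

After first scattering:
λ₁ = 24.2 + 0.3042 = 24.5042 pm

Second scattering at θ₂ = 91°:
Δλ₂ = λ_C(1 - cos(91°))
Δλ₂ = 2.4263 × 1.0175
Δλ₂ = 2.4687 pm

Final wavelength:
λ₂ = 24.5042 + 2.4687 = 26.9729 pm

Total shift: Δλ_total = 0.3042 + 2.4687 = 2.7729 pm

(Intermediate values are shown rounded; full precision is carried through to the final answer.)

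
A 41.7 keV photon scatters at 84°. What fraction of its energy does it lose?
0.0681 (or 6.81%)

Calculate initial and final photon energies:

Initial: E₀ = 41.7 keV → λ₀ = 29.7324 pm
Compton shift: Δλ = 2.1727 pm
Final wavelength: λ' = 31.9051 pm
Final energy: E' = 38.8603 keV

Fractional energy loss:
(E₀ - E')/E₀ = (41.7000 - 38.8603)/41.7000
= 2.8397/41.7000
= 0.0681
= 6.81%

(Intermediate values are shown rounded; full precision is carried through to the final answer.)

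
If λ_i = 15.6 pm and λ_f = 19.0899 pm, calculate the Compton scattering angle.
116.00°

First find the wavelength shift:
Δλ = λ' - λ = 19.0899 - 15.6 = 3.4899 pm

Using Δλ = λ_C(1 - cos θ), with λ_C = h/(m_e·c) ≈ 2.42631024 pm:
cos θ = 1 - Δλ/λ_C
cos θ = 1 - 3.4899/2.42631024
cos θ = -0.438357

θ = arccos(-0.438357)
θ = 116.00°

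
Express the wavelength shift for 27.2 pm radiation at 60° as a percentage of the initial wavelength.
4.4601%

Calculate the Compton shift:
Δλ = λ_C(1 - cos(60°))
Δλ = 2.4263 × (1 - cos(60°))
Δλ = 2.4263 × 0.5000
Δλ = 1.2132 pm

Percentage change:
(Δλ/λ₀) × 100 = (1.2132/27.2) × 100
= 4.4601%

(Intermediate values are shown rounded; full precision is carried through to the final answer.)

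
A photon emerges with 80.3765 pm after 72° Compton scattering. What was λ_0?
78.7000 pm

From λ' = λ + Δλ, we have λ = λ' - Δλ

First calculate the Compton shift:
Δλ = λ_C(1 - cos θ)
Δλ = 2.4263 × (1 - cos(72°))
Δλ = 2.4263 × 0.6910
Δλ = 1.6765 pm

Initial wavelength:
λ = λ' - Δλ
λ = 80.3765 - 1.6765
λ = 78.7000 pm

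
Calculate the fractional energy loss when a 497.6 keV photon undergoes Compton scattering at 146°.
0.6404 (or 64.04%)

Calculate initial and final photon energies:

Initial: E₀ = 497.6 keV → λ₀ = 2.4916 pm
Compton shift: Δλ = 4.4378 pm
Final wavelength: λ' = 6.9295 pm
Final energy: E' = 178.9234 keV

Fractional energy loss:
(E₀ - E')/E₀ = (497.6000 - 178.9234)/497.6000
= 318.6766/497.6000
= 0.6404
= 64.04%

(Intermediate values are shown rounded; full precision is carried through to the final answer.)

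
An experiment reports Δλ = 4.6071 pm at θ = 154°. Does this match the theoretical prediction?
Yes, consistent

Calculate the expected shift for θ = 154°:

Δλ_expected = λ_C(1 - cos(154°))
Δλ_expected = 2.4263 × (1 - cos(154°))
Δλ_expected = 2.4263 × 1.8988
Δλ_expected = 4.6071 pm

Given shift: 4.6071 pm
Expected shift: 4.6071 pm
Difference: 0.0000 pm

The values match. This is consistent with Compton scattering at the stated angle.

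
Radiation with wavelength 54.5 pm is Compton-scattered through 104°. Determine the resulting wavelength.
57.5133 pm

Using the Compton scattering formula:
λ' = λ + Δλ = λ + λ_C(1 - cos θ)

Given:
- Initial wavelength λ = 54.5 pm
- Scattering angle θ = 104°
- Compton wavelength λ_C ≈ 2.4263 pm

Calculate the shift:
Δλ = 2.4263 × (1 - cos(104°))
Δλ = 2.4263 × 1.2419
Δλ = 3.0133 pm

Final wavelength:
λ' = 54.5 + 3.0133 = 57.5133 pm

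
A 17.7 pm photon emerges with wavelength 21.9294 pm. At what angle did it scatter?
138.00°

First find the wavelength shift:
Δλ = λ' - λ = 21.9294 - 17.7 = 4.2294 pm

Using Δλ = λ_C(1 - cos θ), with λ_C = h/(m_e·c) ≈ 2.42631024 pm:
cos θ = 1 - Δλ/λ_C
cos θ = 1 - 4.2294/2.42631024
cos θ = -0.743141

θ = arccos(-0.743141)
θ = 138.00°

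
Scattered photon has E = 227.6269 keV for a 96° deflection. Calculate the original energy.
448.0998 keV

Convert final energy to wavelength (hc ≈ 1239.842 keV·pm):
λ' = hc/E' = 1239.842 / 227.6269 = 5.4468 pm

Calculate the Compton shift:
Δλ = λ_C(1 - cos(96°))
Δλ = 2.4263 × (1 - cos(96°))
Δλ = 2.6799 pm

Initial wavelength:
λ = λ' - Δλ = 5.4468 - 2.6799 = 2.7669 pm

Initial energy:
E = hc/λ = 1239.842 / 2.7669 = 448.0998 keV

(Intermediate values are shown rounded; full precision is carried through to the final answer.)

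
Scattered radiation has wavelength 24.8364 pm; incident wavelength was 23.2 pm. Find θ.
71.00°

First find the wavelength shift:
Δλ = λ' - λ = 24.8364 - 23.2 = 1.6364 pm

Using Δλ = λ_C(1 - cos θ), with λ_C = h/(m_e·c) ≈ 2.42631024 pm:
cos θ = 1 - Δλ/λ_C
cos θ = 1 - 1.6364/2.42631024
cos θ = 0.325560

θ = arccos(0.325560)
θ = 71.00°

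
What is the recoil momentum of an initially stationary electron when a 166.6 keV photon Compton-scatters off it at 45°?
6.5568e-23 kg·m/s

The electron is initially at rest, so by conservation of momentum:
p⃗_e = p⃗₀ − p⃗'  (incident photon momentum minus scattered photon momentum)

Photon momentum magnitudes (p = h/λ = E/c):
λ₀ = hc/E₀ = 7.4420 pm → p₀ = h/λ₀ = 8.9036e-23 kg·m/s
Δλ = λ_C(1 − cos 45°) = 0.7106 pm
λ' = 8.1527 pm → p' = h/λ' = 8.1275e-23 kg·m/s

The scattered photon makes angle θ = 45° with the incident direction, so by the law of cosines:
|p⃗_e|² = p₀² + p'² − 2p₀p'cos θ
|p⃗_e|² = (8.9036e-23)² + (8.1275e-23)² − 2·8.9036e-23·8.1275e-23·cos(45°)
|p⃗_e| = 6.5568e-23 kg·m/s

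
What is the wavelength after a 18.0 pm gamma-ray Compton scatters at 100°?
20.8476 pm

Using the Compton scattering formula:
λ' = λ + Δλ = λ + λ_C(1 - cos θ)

Given:
- Initial wavelength λ = 18.0 pm
- Scattering angle θ = 100°
- Compton wavelength λ_C ≈ 2.4263 pm

Calculate the shift:
Δλ = 2.4263 × (1 - cos(100°))
Δλ = 2.4263 × 1.1736
Δλ = 2.8476 pm

Final wavelength:
λ' = 18.0 + 2.8476 = 20.8476 pm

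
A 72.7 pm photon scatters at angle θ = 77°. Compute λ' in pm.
74.5805 pm

Using the Compton scattering formula:
λ' = λ + Δλ = λ + λ_C(1 - cos θ)

Given:
- Initial wavelength λ = 72.7 pm
- Scattering angle θ = 77°
- Compton wavelength λ_C ≈ 2.4263 pm

Calculate the shift:
Δλ = 2.4263 × (1 - cos(77°))
Δλ = 2.4263 × 0.7750
Δλ = 1.8805 pm

Final wavelength:
λ' = 72.7 + 1.8805 = 74.5805 pm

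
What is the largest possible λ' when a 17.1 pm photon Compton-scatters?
21.9526 pm (at θ = 180°)

The Compton shift is Δλ = λ_C(1 − cos θ).

Since cos θ ranges from −1 to 1, the factor (1 − cos θ) ranges from 0 to 2; the maximum shift occurs at θ = 180° (backscattering):
Δλ_max = 2λ_C = 2 × 2.4263 pm = 4.8526 pm

Maximum scattered wavelength:
λ'_max = λ₀ + Δλ_max = 17.1 + 4.8526 = 21.9526 pm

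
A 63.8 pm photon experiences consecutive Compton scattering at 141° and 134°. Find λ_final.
72.2237 pm

Apply Compton shift twice:

First scattering at θ₁ = 141°:
Δλ₁ = λ_C(1 - cos(141°))
Δλ₁ = 2.4263 × 1.7771
Δλ₁ = 4.3119 pm

After first scattering:
λ₁ = 63.8 + 4.3119 = 68.1119 pm

Second scattering at θ₂ = 134°:
Δλ₂ = λ_C(1 - cos(134°))
Δλ₂ = 2.4263 × 1.6947
Δλ₂ = 4.1118 pm

Final wavelength:
λ₂ = 68.1119 + 4.1118 = 72.2237 pm

Total shift: Δλ_total = 4.3119 + 4.1118 = 8.4237 pm

(Intermediate values are shown rounded; full precision is carried through to the final answer.)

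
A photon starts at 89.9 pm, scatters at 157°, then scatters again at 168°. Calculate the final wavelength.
99.3593 pm

Apply Compton shift twice:

First scattering at θ₁ = 157°:
Δλ₁ = λ_C(1 - cos(157°))
Δλ₁ = 2.4263 × 1.9205
Δλ₁ = 4.6597 pm

After first scattering:
λ₁ = 89.9 + 4.6597 = 94.5597 pm

Second scattering at θ₂ = 168°:
Δλ₂ = λ_C(1 - cos(168°))
Δλ₂ = 2.4263 × 1.9781
Δλ₂ = 4.7996 pm

Final wavelength:
λ₂ = 94.5597 + 4.7996 = 99.3593 pm

Total shift: Δλ_total = 4.6597 + 4.7996 = 9.4593 pm

(Intermediate values are shown rounded; full precision is carried through to the final answer.)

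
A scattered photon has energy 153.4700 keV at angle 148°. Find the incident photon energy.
344.8999 keV

Convert final energy to wavelength (hc ≈ 1239.842 keV·pm):
λ' = hc/E' = 1239.842 / 153.4700 = 8.0787 pm

Calculate the Compton shift:
Δλ = λ_C(1 - cos(148°))
Δλ = 2.4263 × (1 - cos(148°))
Δλ = 4.4839 pm

Initial wavelength:
λ = λ' - Δλ = 8.0787 - 4.4839 = 3.5948 pm

Initial energy:
E = hc/λ = 1239.842 / 3.5948 = 344.8999 keV

(Intermediate values are shown rounded; full precision is carried through to the final answer.)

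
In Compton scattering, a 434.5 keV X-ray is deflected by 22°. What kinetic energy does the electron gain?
25.3336 keV

By energy conservation: K_e = E_initial - E_final

First find the scattered photon energy:
Initial wavelength: λ = hc/E = 2.8535 pm
Compton shift: Δλ = λ_C(1 - cos(22°)) = 0.1767 pm
Final wavelength: λ' = 2.8535 + 0.1767 = 3.0302 pm
Final photon energy: E' = hc/λ' = 409.1664 keV

Electron kinetic energy:
K_e = E - E' = 434.5000 - 409.1664 = 25.3336 keV

(Intermediate values are shown rounded; full precision is carried through to the final answer.)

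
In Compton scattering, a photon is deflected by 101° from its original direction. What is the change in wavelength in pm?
2.8893 pm

Using the Compton scattering formula:
Δλ = λ_C(1 - cos θ)

where λ_C = h/(m_e·c) ≈ 2.4263 pm is the Compton wavelength of an electron.

For θ = 101°:
cos(101°) = -0.1908
1 - cos(101°) = 1.1908

Δλ = 2.4263 × 1.1908
Δλ = 2.8893 pm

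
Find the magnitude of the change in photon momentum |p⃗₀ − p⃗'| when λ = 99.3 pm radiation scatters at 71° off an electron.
7.6875e-24 kg·m/s

Photon momentum magnitude is p = h/λ.

Initial momentum:
p₀ = h/λ = 6.6261e-34/9.9300e-11 = 6.6728e-24 kg·m/s

After scattering:
λ' = λ + Δλ = 99.3 + 1.6364 = 100.9364 pm
p' = h/λ' = 6.6261e-34/1.0094e-10 = 6.5646e-24 kg·m/s

Momentum is a vector; the scattered photon's direction makes angle θ = 71° with the incident direction. The magnitude of the vector change Δp⃗ = p⃗₀ − p⃗' is found from the law of cosines:
|Δp⃗|² = p₀² + p'² − 2p₀p'cos θ
|Δp⃗|² = (6.6728e-24)² + (6.5646e-24)² − 2·6.6728e-24·6.5646e-24·cos(71°)
|Δp⃗| = 7.6875e-24 kg·m/s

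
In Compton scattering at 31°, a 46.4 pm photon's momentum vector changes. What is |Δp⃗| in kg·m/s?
7.6049e-24 kg·m/s

Photon momentum magnitude is p = h/λ.

Initial momentum:
p₀ = h/λ = 6.6261e-34/4.6400e-11 = 1.4280e-23 kg·m/s

After scattering:
λ' = λ + Δλ = 46.4 + 0.3466 = 46.7466 pm
p' = h/λ' = 6.6261e-34/4.6747e-11 = 1.4174e-23 kg·m/s

Momentum is a vector; the scattered photon's direction makes angle θ = 31° with the incident direction. The magnitude of the vector change Δp⃗ = p⃗₀ − p⃗' is found from the law of cosines:
|Δp⃗|² = p₀² + p'² − 2p₀p'cos θ
|Δp⃗|² = (1.4280e-23)² + (1.4174e-23)² − 2·1.4280e-23·1.4174e-23·cos(31°)
|Δp⃗| = 7.6049e-24 kg·m/s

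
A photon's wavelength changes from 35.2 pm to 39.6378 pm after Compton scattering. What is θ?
146.00°

First find the wavelength shift:
Δλ = λ' - λ = 39.6378 - 35.2 = 4.4378 pm

Using Δλ = λ_C(1 - cos θ), with λ_C = h/(m_e·c) ≈ 2.42631024 pm:
cos θ = 1 - Δλ/λ_C
cos θ = 1 - 4.4378/2.42631024
cos θ = -0.829032

θ = arccos(-0.829032)
θ = 146.00°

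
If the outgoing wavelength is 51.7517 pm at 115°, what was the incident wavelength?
48.3000 pm

From λ' = λ + Δλ, we have λ = λ' - Δλ

First calculate the Compton shift:
Δλ = λ_C(1 - cos θ)
Δλ = 2.4263 × (1 - cos(115°))
Δλ = 2.4263 × 1.4226
Δλ = 3.4517 pm

Initial wavelength:
λ = λ' - Δλ
λ = 51.7517 - 3.4517
λ = 48.3000 pm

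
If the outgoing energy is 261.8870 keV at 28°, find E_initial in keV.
278.6000 keV

Convert final energy to wavelength (hc ≈ 1239.842 keV·pm):
λ' = hc/E' = 1239.842 / 261.8870 = 4.7343 pm

Calculate the Compton shift:
Δλ = λ_C(1 - cos(28°))
Δλ = 2.4263 × (1 - cos(28°))
Δλ = 0.2840 pm

Initial wavelength:
λ = λ' - Δλ = 4.7343 - 0.2840 = 4.4503 pm

Initial energy:
E = hc/λ = 1239.842 / 4.4503 = 278.6000 keV

(Intermediate values are shown rounded; full precision is carried through to the final answer.)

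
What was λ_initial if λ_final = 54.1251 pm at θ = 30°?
53.8000 pm

From λ' = λ + Δλ, we have λ = λ' - Δλ

First calculate the Compton shift:
Δλ = λ_C(1 - cos θ)
Δλ = 2.4263 × (1 - cos(30°))
Δλ = 2.4263 × 0.1340
Δλ = 0.3251 pm

Initial wavelength:
λ = λ' - Δλ
λ = 54.1251 - 0.3251
λ = 53.8000 pm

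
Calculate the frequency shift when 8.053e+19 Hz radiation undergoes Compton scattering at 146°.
4.379e+19 Hz (decrease)

Convert frequency to wavelength (c = 299792458 m/s):
λ₀ = c/f₀ = 299792458/8.053e+19 = 3.7227426e-12 m = 3.7227 pm

Calculate Compton shift:
Δλ = λ_C(1 - cos(146°)) = 4.4378 pm

Final wavelength:
λ' = λ₀ + Δλ = 3.7227 + 4.4378 = 8.1606 pm

Final frequency:
f' = c/λ' = 299792458/8.1605551e-12 = 3.6736773e+19 Hz

Frequency shift (decrease):
Δf = f₀ - f' = 8.053e+19 - 3.6736773e+19 = 4.379e+19 Hz

(Intermediate values are shown rounded; full precision is carried through to the final answer.)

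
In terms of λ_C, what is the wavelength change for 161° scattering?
1.9455 λ_C

The Compton shift formula is:
Δλ = λ_C(1 - cos θ)

Dividing both sides by λ_C:
Δλ/λ_C = 1 - cos θ

For θ = 161°:
Δλ/λ_C = 1 - cos(161°)
Δλ/λ_C = 1 - -0.9455
Δλ/λ_C = 1.9455

This means the shift is 1.9455 × λ_C = 4.7204 pm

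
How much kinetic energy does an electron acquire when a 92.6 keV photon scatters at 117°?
19.3105 keV

By energy conservation: K_e = E_initial - E_final

First find the scattered photon energy:
Initial wavelength: λ = hc/E = 13.3892 pm
Compton shift: Δλ = λ_C(1 - cos(117°)) = 3.5278 pm
Final wavelength: λ' = 13.3892 + 3.5278 = 16.9171 pm
Final photon energy: E' = hc/λ' = 73.2895 keV

Electron kinetic energy:
K_e = E - E' = 92.6000 - 73.2895 = 19.3105 keV

(Intermediate values are shown rounded; full precision is carried through to the final answer.)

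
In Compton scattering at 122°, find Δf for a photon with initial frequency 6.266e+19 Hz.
2.738e+19 Hz (decrease)

Convert frequency to wavelength (c = 299792458 m/s):
λ₀ = c/f₀ = 299792458/6.266e+19 = 4.7844312e-12 m = 4.7844 pm

Calculate Compton shift:
Δλ = λ_C(1 - cos(122°)) = 3.7121 pm

Final wavelength:
λ' = λ₀ + Δλ = 4.7844 + 3.7121 = 8.4965 pm

Final frequency:
f' = c/λ' = 299792458/8.4964900e-12 = 3.5284271e+19 Hz

Frequency shift (decrease):
Δf = f₀ - f' = 6.266e+19 - 3.5284271e+19 = 2.738e+19 Hz

(Intermediate values are shown rounded; full precision is carried through to the final answer.)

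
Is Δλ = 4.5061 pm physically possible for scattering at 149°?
Yes, consistent

Calculate the expected shift for θ = 149°:

Δλ_expected = λ_C(1 - cos(149°))
Δλ_expected = 2.4263 × (1 - cos(149°))
Δλ_expected = 2.4263 × 1.8572
Δλ_expected = 4.5061 pm

Given shift: 4.5061 pm
Expected shift: 4.5061 pm
Difference: 0.0000 pm

The values match. This is consistent with Compton scattering at the stated angle.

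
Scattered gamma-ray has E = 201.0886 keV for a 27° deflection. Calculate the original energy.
210.1000 keV

Convert final energy to wavelength (hc ≈ 1239.842 keV·pm):
λ' = hc/E' = 1239.842 / 201.0886 = 6.1657 pm

Calculate the Compton shift:
Δλ = λ_C(1 - cos(27°))
Δλ = 2.4263 × (1 - cos(27°))
Δλ = 0.2645 pm

Initial wavelength:
λ = λ' - Δλ = 6.1657 - 0.2645 = 5.9012 pm

Initial energy:
E = hc/λ = 1239.842 / 5.9012 = 210.1000 keV

(Intermediate values are shown rounded; full precision is carried through to the final answer.)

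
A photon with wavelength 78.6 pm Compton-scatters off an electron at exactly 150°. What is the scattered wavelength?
83.1276 pm

Using the Compton formula: λ' = λ + λ_C(1 − cos θ)

For θ = 150°, cos θ = -√3/2 (exact) ≈ -0.8660, so:
1 − cos 150° = 1 − (-√3/2) ≈ 1.8660

Δλ = λ_C × 1.8660 = 2.4263 × 1.8660 = 4.5276 pm

λ' = 78.6 + 4.5276 = 83.1276 pm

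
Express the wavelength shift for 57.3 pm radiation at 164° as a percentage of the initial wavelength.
8.3048%

Calculate the Compton shift:
Δλ = λ_C(1 - cos(164°))
Δλ = 2.4263 × (1 - cos(164°))
Δλ = 2.4263 × 1.9613
Δλ = 4.7586 pm

Percentage change:
(Δλ/λ₀) × 100 = (4.7586/57.3) × 100
= 8.3048%

(Intermediate values are shown rounded; full precision is carried through to the final answer.)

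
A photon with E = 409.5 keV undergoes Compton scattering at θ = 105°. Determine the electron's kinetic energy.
205.6451 keV

By energy conservation: K_e = E_initial - E_final

First find the scattered photon energy:
Initial wavelength: λ = hc/E = 3.0277 pm
Compton shift: Δλ = λ_C(1 - cos(105°)) = 3.0543 pm
Final wavelength: λ' = 3.0277 + 3.0543 = 6.0820 pm
Final photon energy: E' = hc/λ' = 203.8549 keV

Electron kinetic energy:
K_e = E - E' = 409.5000 - 203.8549 = 205.6451 keV

(Intermediate values are shown rounded; full precision is carried through to the final answer.)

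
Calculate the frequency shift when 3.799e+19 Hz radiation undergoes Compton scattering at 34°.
1.897e+18 Hz (decrease)

Convert frequency to wavelength (c = 299792458 m/s):
λ₀ = c/f₀ = 299792458/3.799e+19 = 7.8913519e-12 m = 7.8914 pm

Calculate Compton shift:
Δλ = λ_C(1 - cos(34°)) = 0.4148 pm

Final wavelength:
λ' = λ₀ + Δλ = 7.8914 + 0.4148 = 8.3062 pm

Final frequency:
f' = c/λ' = 299792458/8.3061598e-12 = 3.6092787e+19 Hz

Frequency shift (decrease):
Δf = f₀ - f' = 3.799e+19 - 3.6092787e+19 = 1.897e+18 Hz

(Intermediate values are shown rounded; full precision is carried through to the final answer.)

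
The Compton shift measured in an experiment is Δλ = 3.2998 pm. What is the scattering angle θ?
111.10°

From the Compton formula Δλ = λ_C(1 - cos θ), we can solve for θ:

cos θ = 1 - Δλ/λ_C

Given:
- Δλ = 3.2998 pm
- λ_C = h/(m_e·c) ≈ 2.42631024 pm

cos θ = 1 - 3.2998/2.42631024
cos θ = 1 - 1.360007
cos θ = -0.360007

θ = arccos(-0.360007)
θ = 111.10°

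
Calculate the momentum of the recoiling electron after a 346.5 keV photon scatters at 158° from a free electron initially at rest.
2.6135e-22 kg·m/s

The electron is initially at rest, so by conservation of momentum:
p⃗_e = p⃗₀ − p⃗'  (incident photon momentum minus scattered photon momentum)

Photon momentum magnitudes (p = h/λ = E/c):
λ₀ = hc/E₀ = 3.5782 pm → p₀ = h/λ₀ = 1.8518e-22 kg·m/s
Δλ = λ_C(1 − cos 158°) = 4.6759 pm
λ' = 8.2541 pm → p' = h/λ' = 8.0276e-23 kg·m/s

The scattered photon makes angle θ = 158° with the incident direction, so by the law of cosines:
|p⃗_e|² = p₀² + p'² − 2p₀p'cos θ
|p⃗_e|² = (1.8518e-22)² + (8.0276e-23)² − 2·1.8518e-22·8.0276e-23·cos(158°)
|p⃗_e| = 2.6135e-22 kg·m/s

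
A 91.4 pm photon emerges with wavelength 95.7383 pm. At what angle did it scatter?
142.00°

First find the wavelength shift:
Δλ = λ' - λ = 95.7383 - 91.4 = 4.3383 pm

Using Δλ = λ_C(1 - cos θ), with λ_C = h/(m_e·c) ≈ 2.42631024 pm:
cos θ = 1 - Δλ/λ_C
cos θ = 1 - 4.3383/2.42631024
cos θ = -0.788024

θ = arccos(-0.788024)
θ = 142.00°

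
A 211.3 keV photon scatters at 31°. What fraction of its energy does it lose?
0.0558 (or 5.58%)

Calculate initial and final photon energies:

Initial: E₀ = 211.3 keV → λ₀ = 5.8677 pm
Compton shift: Δλ = 0.3466 pm
Final wavelength: λ' = 6.2142 pm
Final energy: E' = 199.5162 keV

Fractional energy loss:
(E₀ - E')/E₀ = (211.3000 - 199.5162)/211.3000
= 11.7838/211.3000
= 0.0558
= 5.58%

(Intermediate values are shown rounded; full precision is carried through to the final answer.)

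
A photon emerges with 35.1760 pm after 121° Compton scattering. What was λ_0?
31.5000 pm

From λ' = λ + Δλ, we have λ = λ' - Δλ

First calculate the Compton shift:
Δλ = λ_C(1 - cos θ)
Δλ = 2.4263 × (1 - cos(121°))
Δλ = 2.4263 × 1.5150
Δλ = 3.6760 pm

Initial wavelength:
λ = λ' - Δλ
λ = 35.1760 - 3.6760
λ = 31.5000 pm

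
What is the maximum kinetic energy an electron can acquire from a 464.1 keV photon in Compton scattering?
299.3176 keV

Maximum energy transfer occurs at θ = 180° (backscattering).

Initial photon: E₀ = 464.1 keV → λ₀ = 2.6715 pm

Maximum Compton shift (at 180°):
Δλ_max = 2λ_C = 2 × 2.4263 = 4.8526 pm

Final wavelength:
λ' = 2.6715 + 4.8526 = 7.5241 pm

Minimum photon energy (maximum energy to electron):
E'_min = hc/λ' = 164.7824 keV

Maximum electron kinetic energy:
K_max = E₀ - E'_min = 464.1000 - 164.7824 = 299.3176 keV

(Intermediate values are shown rounded; full precision is carried through to the final answer.)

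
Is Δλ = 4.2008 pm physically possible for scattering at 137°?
Yes, consistent

Calculate the expected shift for θ = 137°:

Δλ_expected = λ_C(1 - cos(137°))
Δλ_expected = 2.4263 × (1 - cos(137°))
Δλ_expected = 2.4263 × 1.7314
Δλ_expected = 4.2008 pm

Given shift: 4.2008 pm
Expected shift: 4.2008 pm
Difference: 0.0000 pm

The values match. This is consistent with Compton scattering at the stated angle.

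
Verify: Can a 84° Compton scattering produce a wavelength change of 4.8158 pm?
No, inconsistent

Calculate the expected shift for θ = 84°:

Δλ_expected = λ_C(1 - cos(84°))
Δλ_expected = 2.4263 × (1 - cos(84°))
Δλ_expected = 2.4263 × 0.8955
Δλ_expected = 2.1727 pm

Given shift: 4.8158 pm
Expected shift: 2.1727 pm
Difference: 2.6431 pm

The values do not match. The given shift corresponds to θ ≈ 170.0°, not 84°.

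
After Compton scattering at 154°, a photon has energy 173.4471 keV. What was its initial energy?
487.9002 keV

Convert final energy to wavelength (hc ≈ 1239.842 keV·pm):
λ' = hc/E' = 1239.842 / 173.4471 = 7.1482 pm

Calculate the Compton shift:
Δλ = λ_C(1 - cos(154°))
Δλ = 2.4263 × (1 - cos(154°))
Δλ = 4.6071 pm

Initial wavelength:
λ = λ' - Δλ = 7.1482 - 4.6071 = 2.5412 pm

Initial energy:
E = hc/λ = 1239.842 / 2.5412 = 487.9002 keV

(Intermediate values are shown rounded; full precision is carried through to the final answer.)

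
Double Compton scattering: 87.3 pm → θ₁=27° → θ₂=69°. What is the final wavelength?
89.1213 pm

Apply Compton shift twice:

First scattering at θ₁ = 27°:
Δλ₁ = λ_C(1 - cos(27°))
Δλ₁ = 2.4263 × 0.1090
Δλ₁ = 0.2645 pm

After first scattering:
λ₁ = 87.3 + 0.2645 = 87.5645 pm

Second scattering at θ₂ = 69°:
Δλ₂ = λ_C(1 - cos(69°))
Δλ₂ = 2.4263 × 0.6416
Δλ₂ = 1.5568 pm

Final wavelength:
λ₂ = 87.5645 + 1.5568 = 89.1213 pm

Total shift: Δλ_total = 0.2645 + 1.5568 = 1.8213 pm

(Intermediate values are shown rounded; full precision is carried through to the final answer.)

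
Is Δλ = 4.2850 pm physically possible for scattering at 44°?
No, inconsistent

Calculate the expected shift for θ = 44°:

Δλ_expected = λ_C(1 - cos(44°))
Δλ_expected = 2.4263 × (1 - cos(44°))
Δλ_expected = 2.4263 × 0.2807
Δλ_expected = 0.6810 pm

Given shift: 4.2850 pm
Expected shift: 0.6810 pm
Difference: 3.6040 pm

The values do not match. The given shift corresponds to θ ≈ 140.0°, not 44°.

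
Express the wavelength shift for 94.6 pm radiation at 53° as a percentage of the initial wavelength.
1.0213%

Calculate the Compton shift:
Δλ = λ_C(1 - cos(53°))
Δλ = 2.4263 × (1 - cos(53°))
Δλ = 2.4263 × 0.3982
Δλ = 0.9661 pm

Percentage change:
(Δλ/λ₀) × 100 = (0.9661/94.6) × 100
= 1.0213%

(Intermediate values are shown rounded; full precision is carried through to the final answer.)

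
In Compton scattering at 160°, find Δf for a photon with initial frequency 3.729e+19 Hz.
1.377e+19 Hz (decrease)

Convert frequency to wavelength (c = 299792458 m/s):
λ₀ = c/f₀ = 299792458/3.729e+19 = 8.0394867e-12 m = 8.0395 pm

Calculate Compton shift:
Δλ = λ_C(1 - cos(160°)) = 4.7063 pm

Final wavelength:
λ' = λ₀ + Δλ = 8.0395 + 4.7063 = 12.7458 pm

Final frequency:
f' = c/λ' = 299792458/1.2745783e-11 = 2.3520914e+19 Hz

Frequency shift (decrease):
Δf = f₀ - f' = 3.729e+19 - 2.3520914e+19 = 1.377e+19 Hz

(Intermediate values are shown rounded; full precision is carried through to the final answer.)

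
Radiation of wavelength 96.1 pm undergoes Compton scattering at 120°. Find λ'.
99.7395 pm

Using the Compton formula: λ' = λ + λ_C(1 − cos θ)

For θ = 120°, cos θ = -1/2 (exact) = -0.5000, so:
1 − cos 120° = 1 − (-1/2) = 1.5000

Δλ = λ_C × 1.5000 = 2.4263 × 1.5000 = 3.6395 pm

λ' = 96.1 + 3.6395 = 99.7395 pm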